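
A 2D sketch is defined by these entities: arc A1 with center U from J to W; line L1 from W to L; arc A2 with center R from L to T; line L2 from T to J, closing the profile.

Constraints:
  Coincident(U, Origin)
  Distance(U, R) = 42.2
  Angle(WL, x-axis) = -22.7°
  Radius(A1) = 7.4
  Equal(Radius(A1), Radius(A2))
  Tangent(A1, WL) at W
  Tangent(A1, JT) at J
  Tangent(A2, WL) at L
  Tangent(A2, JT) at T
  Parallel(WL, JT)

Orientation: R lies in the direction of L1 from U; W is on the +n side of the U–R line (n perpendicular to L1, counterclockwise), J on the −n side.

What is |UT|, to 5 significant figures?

42.844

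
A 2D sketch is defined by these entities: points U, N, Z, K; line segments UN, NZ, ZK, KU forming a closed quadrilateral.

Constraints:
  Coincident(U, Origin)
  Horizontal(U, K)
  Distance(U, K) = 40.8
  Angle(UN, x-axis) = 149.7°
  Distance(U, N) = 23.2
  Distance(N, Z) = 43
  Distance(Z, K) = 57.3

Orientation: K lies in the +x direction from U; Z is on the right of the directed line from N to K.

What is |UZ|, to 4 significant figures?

30.77

Checks: |NZ| = 43.00 ✓; |ZK| = 57.30 ✓.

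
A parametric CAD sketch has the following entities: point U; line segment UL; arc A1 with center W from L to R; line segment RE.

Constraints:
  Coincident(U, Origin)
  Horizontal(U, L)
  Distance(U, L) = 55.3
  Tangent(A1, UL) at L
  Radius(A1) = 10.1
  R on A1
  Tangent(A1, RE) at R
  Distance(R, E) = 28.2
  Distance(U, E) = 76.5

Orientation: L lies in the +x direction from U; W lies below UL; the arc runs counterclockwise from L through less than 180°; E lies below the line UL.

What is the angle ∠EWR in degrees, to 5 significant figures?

70.295°

Checks: |WL| = 10.10 ✓; |WR| = 10.10 ✓; ∠(WR, RE) = 90.00° ✓; |RE| = 28.20 ✓; |UE| = 76.50 ✓.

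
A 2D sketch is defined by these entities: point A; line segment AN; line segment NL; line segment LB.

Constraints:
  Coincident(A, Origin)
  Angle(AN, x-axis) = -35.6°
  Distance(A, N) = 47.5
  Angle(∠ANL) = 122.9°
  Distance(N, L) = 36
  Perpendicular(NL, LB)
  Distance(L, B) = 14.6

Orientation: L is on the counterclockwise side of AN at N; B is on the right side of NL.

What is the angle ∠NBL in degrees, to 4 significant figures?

67.92°

A is at the origin; AN runs at -35.6° with length 47.5, so N = 47.5·(cos -35.6°, sin -35.6°) = (38.62, -27.65). ∠ANL = 122.9°, so NL runs at -35.6° + (180° − 122.9°) = 21.50° from the x-axis; with |NL| = 36.0, L = N + 36.0·(cos 21.50°, sin 21.50°) = (72.12, -14.46). NL ⟂ LB; with |LB| = 14.6 on the right of NL, B = L + 14.6·(0.3665, -0.9304) = (77.47, -28.04). Then cos ∠NBL = BN·BL / (|BN||BL|), giving 67.92°.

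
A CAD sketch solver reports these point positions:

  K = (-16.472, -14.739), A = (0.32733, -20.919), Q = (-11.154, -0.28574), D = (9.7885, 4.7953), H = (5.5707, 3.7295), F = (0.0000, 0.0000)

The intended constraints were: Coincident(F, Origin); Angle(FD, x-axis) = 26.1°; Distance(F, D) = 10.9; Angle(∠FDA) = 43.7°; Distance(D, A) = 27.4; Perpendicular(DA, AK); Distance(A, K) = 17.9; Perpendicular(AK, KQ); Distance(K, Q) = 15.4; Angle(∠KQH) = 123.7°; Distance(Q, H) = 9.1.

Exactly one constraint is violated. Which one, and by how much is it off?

Distance(Q, H) = 9.1 — off by 8.10.

F = (0.00, 0.00) ✓; FD at 26.10° ✓; |FD| = 10.90 ✓; ∠FDA = 43.70° ✓; |DA| = 27.40 ✓; ∠(DA, AK) = 90.00° ✓; |AK| = 17.90 ✓; ∠(AK, KQ) = 90.00° ✓; |KQ| = 15.40 ✓; ∠KQH = 123.7° ✓; |QH| = 17.20 ✗.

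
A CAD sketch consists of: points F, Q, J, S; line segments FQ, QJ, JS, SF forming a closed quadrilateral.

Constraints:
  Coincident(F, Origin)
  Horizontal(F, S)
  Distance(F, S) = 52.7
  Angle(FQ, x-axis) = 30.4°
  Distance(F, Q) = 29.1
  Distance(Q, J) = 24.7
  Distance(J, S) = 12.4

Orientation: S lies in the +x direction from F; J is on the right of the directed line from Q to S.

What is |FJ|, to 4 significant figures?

41.23

Checks: |QJ| = 24.70 ✓; |JS| = 12.40 ✓.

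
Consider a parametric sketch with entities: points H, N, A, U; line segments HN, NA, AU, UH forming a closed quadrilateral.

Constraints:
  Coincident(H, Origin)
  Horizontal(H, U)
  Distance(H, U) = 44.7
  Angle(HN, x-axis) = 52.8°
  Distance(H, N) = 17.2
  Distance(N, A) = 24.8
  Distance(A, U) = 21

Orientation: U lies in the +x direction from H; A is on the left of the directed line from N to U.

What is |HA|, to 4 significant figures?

39.35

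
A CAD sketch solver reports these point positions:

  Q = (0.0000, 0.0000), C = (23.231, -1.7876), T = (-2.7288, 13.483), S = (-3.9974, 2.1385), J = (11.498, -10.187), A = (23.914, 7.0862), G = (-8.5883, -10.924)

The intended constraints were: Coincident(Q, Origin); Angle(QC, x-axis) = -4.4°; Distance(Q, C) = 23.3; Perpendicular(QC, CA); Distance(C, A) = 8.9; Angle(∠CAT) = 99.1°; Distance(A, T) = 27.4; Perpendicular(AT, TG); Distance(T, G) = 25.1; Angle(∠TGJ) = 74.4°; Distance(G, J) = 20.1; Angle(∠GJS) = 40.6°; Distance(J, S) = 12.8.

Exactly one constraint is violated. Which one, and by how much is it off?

Distance(J, S) = 12.8 — off by 7.00.

Q = (0.00, 0.00) ✓; QC at -4.400° ✓; |QC| = 23.30 ✓; ∠(QC, CA) = 90.00° ✓; |CA| = 8.900 ✓; ∠CAT = 99.10° ✓; |AT| = 27.40 ✓; ∠(AT, TG) = 90.00° ✓; |TG| = 25.10 ✓; ∠TGJ = 74.40° ✓; |GJ| = 20.10 ✓; ∠GJS = 40.60° ✓; |JS| = 19.80 ✗.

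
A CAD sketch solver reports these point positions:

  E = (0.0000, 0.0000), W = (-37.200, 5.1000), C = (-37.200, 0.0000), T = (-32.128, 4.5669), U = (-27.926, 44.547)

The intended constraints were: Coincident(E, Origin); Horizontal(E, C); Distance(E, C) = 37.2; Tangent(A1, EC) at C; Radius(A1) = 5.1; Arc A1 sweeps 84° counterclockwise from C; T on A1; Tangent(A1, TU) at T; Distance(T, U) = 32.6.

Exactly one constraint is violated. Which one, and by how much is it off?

Distance(T, U) = 32.6 — off by 7.60.

E = (0.00, 0.00) ✓; E.y = 0.00, C.y = 0.00 ✓; |EC| = 37.20 ✓; ∠(WC, CE) = 90.00° ✓; |WC| = 5.100 ✓; bearing(W→T) − bearing(W→C) = 84.00° ✓; |WT| = 5.100 ✓; ∠(WT, TU) = 90.00° ✓; |TU| = 40.20 ✗.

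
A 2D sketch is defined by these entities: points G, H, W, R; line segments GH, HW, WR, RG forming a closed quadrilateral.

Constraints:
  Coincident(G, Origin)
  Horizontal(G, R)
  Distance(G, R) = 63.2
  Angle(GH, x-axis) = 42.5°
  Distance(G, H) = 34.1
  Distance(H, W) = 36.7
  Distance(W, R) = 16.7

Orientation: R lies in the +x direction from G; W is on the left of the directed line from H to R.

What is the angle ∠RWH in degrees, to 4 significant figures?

106.8°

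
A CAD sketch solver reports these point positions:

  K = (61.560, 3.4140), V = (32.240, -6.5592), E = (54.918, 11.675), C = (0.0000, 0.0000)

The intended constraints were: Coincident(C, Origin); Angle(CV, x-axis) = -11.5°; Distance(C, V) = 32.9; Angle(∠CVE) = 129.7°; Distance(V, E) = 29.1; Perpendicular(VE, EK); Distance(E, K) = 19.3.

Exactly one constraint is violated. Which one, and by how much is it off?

Distance(E, K) = 19.3 — off by 8.70.

C = (0.00, 0.00) ✓; CV at -11.50° ✓; |CV| = 32.90 ✓; ∠CVE = 129.7° ✓; |VE| = 29.10 ✓; ∠(VE, EK) = 90.00° ✓; |EK| = 10.60 ✗.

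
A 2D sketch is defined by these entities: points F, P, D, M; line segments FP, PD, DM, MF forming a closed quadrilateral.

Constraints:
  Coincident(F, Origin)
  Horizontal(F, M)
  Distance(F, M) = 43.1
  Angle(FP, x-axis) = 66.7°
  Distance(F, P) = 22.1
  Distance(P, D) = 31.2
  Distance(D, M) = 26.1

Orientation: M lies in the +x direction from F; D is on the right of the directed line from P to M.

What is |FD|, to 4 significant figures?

20.87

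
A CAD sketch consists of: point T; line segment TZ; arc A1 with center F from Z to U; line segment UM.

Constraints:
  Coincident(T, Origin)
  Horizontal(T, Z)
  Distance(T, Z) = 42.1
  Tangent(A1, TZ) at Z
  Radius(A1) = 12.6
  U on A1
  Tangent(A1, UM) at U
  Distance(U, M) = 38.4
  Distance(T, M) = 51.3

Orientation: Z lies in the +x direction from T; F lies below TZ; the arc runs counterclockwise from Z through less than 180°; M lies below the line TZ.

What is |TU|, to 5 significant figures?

31.368

T is at the origin; TZ is horizontal with |TZ| = 42.1 and Z on the +x side, so Z = (42.100, 0.0000). Since A1 is tangent to TZ there, FZ ⟂ TZ, so F = Z + (0, -12.6) = (42.100, -12.600). Since FU ⟂ UM (tangency), |FM| = √(12.6² + 38.4²) = 40.414 regardless of where U sits on A1. So M lies on both circle(T, 51.3) and circle(F, 40.414); the below-TZ intersection is M = (20.751, -46.916). U is the foot of the tangent from M: U = (29.860, -9.6114).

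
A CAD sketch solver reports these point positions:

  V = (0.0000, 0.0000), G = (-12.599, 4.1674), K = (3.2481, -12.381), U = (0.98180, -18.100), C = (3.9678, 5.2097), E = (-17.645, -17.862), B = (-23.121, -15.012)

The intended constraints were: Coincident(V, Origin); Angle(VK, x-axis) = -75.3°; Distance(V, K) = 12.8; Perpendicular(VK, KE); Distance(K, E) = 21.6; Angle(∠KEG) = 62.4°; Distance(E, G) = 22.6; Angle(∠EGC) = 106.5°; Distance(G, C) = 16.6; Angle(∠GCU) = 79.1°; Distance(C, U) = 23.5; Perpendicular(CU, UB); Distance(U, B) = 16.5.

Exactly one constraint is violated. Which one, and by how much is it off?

Distance(U, B) = 16.5 — off by 7.80.

V = (0.00, 0.00) ✓; VK at -75.30° ✓; |VK| = 12.80 ✓; ∠(VK, KE) = 90.00° ✓; |KE| = 21.60 ✓; ∠KEG = 62.40° ✓; |EG| = 22.60 ✓; ∠EGC = 106.5° ✓; |GC| = 16.60 ✓; ∠GCU = 79.10° ✓; |CU| = 23.50 ✓; ∠(CU, UB) = 90.00° ✓; |UB| = 24.30 ✗.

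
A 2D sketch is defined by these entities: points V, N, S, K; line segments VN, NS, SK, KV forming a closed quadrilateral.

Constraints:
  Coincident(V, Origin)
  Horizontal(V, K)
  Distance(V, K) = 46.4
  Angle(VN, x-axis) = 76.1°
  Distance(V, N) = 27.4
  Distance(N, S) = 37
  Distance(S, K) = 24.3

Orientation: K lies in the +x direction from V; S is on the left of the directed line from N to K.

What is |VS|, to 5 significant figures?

49.742

V is at the origin; VK is horizontal with |VK| = 46.4 and K in +x, so K = (46.4, 0). VN runs at 76.1° with |VN| = 27.4, so N = (6.5822, 26.598). S is determined by |NS| = 37.0 and |SK| = 24.3 together: it lies at the intersection of circle(N, 37.0) and circle(K, 24.3). With |NK| = 47.884, the foot of the radical line on NK is 32.071 from N and the perpendicular offset is √(37.0² − 32.071²) = 18.451. Taking the left-of-NK solution: S = (43.500, 24.126).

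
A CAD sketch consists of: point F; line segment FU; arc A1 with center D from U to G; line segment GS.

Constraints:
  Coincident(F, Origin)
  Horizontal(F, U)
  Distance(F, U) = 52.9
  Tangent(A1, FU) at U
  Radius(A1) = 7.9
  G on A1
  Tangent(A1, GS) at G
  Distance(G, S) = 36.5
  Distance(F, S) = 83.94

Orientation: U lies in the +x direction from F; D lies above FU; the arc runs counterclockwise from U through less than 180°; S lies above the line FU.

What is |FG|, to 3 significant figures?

60.3

Checks: |DG| = 7.900 ✓; ∠(DG, GS) = 90.00° ✓; |GS| = 36.50 ✓; |FS| = 83.94 ✓.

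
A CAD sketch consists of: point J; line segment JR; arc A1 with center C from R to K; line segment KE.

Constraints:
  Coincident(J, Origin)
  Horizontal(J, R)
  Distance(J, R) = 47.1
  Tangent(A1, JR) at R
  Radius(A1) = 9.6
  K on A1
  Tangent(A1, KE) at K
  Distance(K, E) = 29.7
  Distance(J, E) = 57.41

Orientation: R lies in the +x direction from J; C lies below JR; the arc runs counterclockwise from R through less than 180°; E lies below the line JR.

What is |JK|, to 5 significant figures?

39.059

J is at the origin; JR is horizontal with |JR| = 47.1 and R on the +x side, so R = (47.100, 0.0000). A1 meets JR tangentially, so CR is at right angles to JR, so C = R + (0, -9.6) = (47.100, -9.6000). Since CK ⟂ KE (tangency), |CE| = √(9.6² + 29.7²) = 31.213 regardless of where K sits on A1. So E lies on both circle(J, 57.41) and circle(C, 31.213); the below-JR intersection is E = (40.979, -40.207). K is the foot of the tangent from E: K = (37.564, -10.704).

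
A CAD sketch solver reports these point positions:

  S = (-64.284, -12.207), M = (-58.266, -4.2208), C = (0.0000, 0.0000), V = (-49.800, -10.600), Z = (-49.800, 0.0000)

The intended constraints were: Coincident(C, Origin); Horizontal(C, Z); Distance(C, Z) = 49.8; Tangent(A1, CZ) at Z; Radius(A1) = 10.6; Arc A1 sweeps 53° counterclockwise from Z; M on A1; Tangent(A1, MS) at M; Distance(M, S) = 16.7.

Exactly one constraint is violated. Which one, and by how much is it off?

Distance(M, S) = 16.7 — off by 6.70.

C = (0.00, 0.00) ✓; C.y = 0.00, Z.y = 0.00 ✓; |CZ| = 49.80 ✓; ∠(VZ, ZC) = 90.00° ✓; |VZ| = 10.60 ✓; bearing(V→M) − bearing(V→Z) = 53.00° ✓; |VM| = 10.60 ✓; ∠(VM, MS) = 90.00° ✓; |MS| = 10.00 ✗.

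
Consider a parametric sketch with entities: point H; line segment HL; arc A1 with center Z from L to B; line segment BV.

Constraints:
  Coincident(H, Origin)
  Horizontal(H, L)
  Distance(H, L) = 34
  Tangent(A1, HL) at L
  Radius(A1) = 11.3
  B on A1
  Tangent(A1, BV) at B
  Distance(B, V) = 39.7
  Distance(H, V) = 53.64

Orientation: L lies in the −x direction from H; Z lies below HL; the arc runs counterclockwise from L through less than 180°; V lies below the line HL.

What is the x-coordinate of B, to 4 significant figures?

-43.09

H is at the origin; H and L share the same y with |HL| = 34.0 and L on the −x side, so L = (-34.00, 0.000). A1 meets HL tangentially, so ZL is at right angles to HL, so Z = L + (0, -11.3) = (-34.00, -11.30). Since ZB ⟂ BV (tangency), |ZV| = √(11.3² + 39.7²) = 41.28 regardless of where B sits on A1. So V lies on both circle(H, 53.64) and circle(Z, 41.28); the below-HL intersection is V = (-19.53, -49.96). B is the foot of the tangent from V: B = (-43.09, -18.01).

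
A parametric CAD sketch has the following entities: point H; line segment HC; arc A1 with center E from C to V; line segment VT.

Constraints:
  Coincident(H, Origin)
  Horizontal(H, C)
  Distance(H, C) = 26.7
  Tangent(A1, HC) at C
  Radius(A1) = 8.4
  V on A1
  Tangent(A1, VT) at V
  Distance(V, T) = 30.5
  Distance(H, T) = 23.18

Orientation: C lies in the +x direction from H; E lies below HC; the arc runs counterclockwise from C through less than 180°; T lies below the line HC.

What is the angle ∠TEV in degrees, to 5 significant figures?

74.602°

H is at the origin; H and C share the same y with |HC| = 26.7 and C on the +x side, so C = (26.700, 0.0000). A1 meets HC tangentially, so EC is at right angles to HC, so E = C + (0, -8.4) = (26.700, -8.4000). Since EV ⟂ VT (tangency), |ET| = √(8.4² + 30.5²) = 31.636 regardless of where V sits on A1. So T lies on both circle(H, 23.18) and circle(E, 31.636); the below-HC intersection is T = (-1.2897, -23.144). V is the foot of the tangent from T: V = (20.952, -2.2744).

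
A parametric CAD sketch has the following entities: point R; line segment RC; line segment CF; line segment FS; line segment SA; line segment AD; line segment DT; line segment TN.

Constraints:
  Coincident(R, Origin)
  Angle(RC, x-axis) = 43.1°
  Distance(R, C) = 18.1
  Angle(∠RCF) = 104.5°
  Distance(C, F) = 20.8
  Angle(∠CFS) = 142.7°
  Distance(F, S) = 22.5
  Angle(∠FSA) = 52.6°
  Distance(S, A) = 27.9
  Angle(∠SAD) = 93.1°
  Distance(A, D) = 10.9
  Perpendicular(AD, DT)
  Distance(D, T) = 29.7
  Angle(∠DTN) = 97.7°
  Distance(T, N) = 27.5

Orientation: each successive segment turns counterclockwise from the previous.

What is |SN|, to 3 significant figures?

15.8

R is at the origin; RC runs at 43.1° with length 18.1, so C = (13.2, 12.4). ∠RCF = 104.5° gives CF at 119° from the x-axis; with |CF| = 20.8, F = (3.26, 30.6). ∠CFS = 142.7° gives FS at 156° from the x-axis; with |FS| = 22.5, S = (-17.3, 39.8). ∠FSA = 52.6° gives SA at -76.7° from the x-axis; with |SA| = 27.9, A = (-10.9, 12.7). ∠SAD = 93.1° gives AD at 10.2° from the x-axis; with |AD| = 10.9, D = (-0.134, 14.6). AD ⟂ DT, so DT runs at 100°; with |DT| = 29.7, T = (-5.39, 43.8). ∠DTN = 97.7° gives TN at -177° from the x-axis; with |TN| = 27.5, N = (-32.9, 42.6). Then |SN| = |N − S| = 15.8.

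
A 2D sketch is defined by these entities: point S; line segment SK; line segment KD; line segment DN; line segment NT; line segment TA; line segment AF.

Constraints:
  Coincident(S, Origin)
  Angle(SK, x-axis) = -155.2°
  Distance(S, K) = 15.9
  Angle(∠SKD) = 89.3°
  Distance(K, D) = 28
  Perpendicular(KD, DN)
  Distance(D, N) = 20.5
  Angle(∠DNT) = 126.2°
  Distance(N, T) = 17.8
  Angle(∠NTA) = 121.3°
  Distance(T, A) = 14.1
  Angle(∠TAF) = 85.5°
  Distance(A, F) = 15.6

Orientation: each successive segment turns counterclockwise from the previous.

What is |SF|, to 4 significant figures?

8.585

∠NTA = 121.3° gives TA at 138.0° from the x-axis; with |TA| = 14.1, A = (8.950, 3.809). ∠TAF = 85.5° gives AF at -127.5° from the x-axis; with |AF| = 15.6, F = (-0.5465, -8.567). Then |SF| = |F − S| = 8.585.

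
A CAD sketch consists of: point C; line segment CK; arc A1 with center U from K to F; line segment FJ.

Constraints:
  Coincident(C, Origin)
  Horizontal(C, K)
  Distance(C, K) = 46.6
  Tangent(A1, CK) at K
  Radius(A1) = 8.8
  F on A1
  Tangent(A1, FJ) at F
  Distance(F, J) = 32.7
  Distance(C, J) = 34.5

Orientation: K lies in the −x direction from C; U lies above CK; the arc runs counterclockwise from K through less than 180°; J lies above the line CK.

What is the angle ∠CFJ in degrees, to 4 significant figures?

55.69°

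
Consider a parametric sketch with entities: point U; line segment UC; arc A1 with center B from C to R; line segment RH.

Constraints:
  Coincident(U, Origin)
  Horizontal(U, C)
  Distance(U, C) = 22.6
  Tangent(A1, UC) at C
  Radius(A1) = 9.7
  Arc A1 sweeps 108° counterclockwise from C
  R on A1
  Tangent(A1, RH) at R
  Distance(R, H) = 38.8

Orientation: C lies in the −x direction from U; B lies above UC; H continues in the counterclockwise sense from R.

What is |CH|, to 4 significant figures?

49.68

U is at the origin; U and C share the same y with |UC| = 22.6 and C on the −x side, so C = (-22.60, 0.000). The tangent condition forces BC to be normal to UC, so B = C + (0, 9.7) = (-22.60, 9.700). On A1, C sits at bearing -90° from B; a 108° counterclockwise sweep puts R at bearing 18°, so R = B + 9.7·(cos 18°, sin 18°) = (-13.37, 12.70). Tangency of A1 to RH means the radius BR is perpendicular to RH, so RH runs along (−sin 18°, cos 18°); with |RH| = 38.8, H = (-25.36, 49.60). Then |CH| = |H − C| = 49.68.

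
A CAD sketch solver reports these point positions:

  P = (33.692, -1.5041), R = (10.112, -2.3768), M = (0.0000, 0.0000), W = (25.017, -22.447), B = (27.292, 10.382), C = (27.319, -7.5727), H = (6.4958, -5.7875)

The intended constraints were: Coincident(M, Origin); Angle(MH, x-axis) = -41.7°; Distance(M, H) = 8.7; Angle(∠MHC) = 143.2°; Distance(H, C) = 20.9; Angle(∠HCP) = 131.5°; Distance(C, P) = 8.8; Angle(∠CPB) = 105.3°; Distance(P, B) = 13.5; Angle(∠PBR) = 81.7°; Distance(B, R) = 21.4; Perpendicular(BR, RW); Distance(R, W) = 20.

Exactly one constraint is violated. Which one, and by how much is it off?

Distance(R, W) = 20 — off by 5.00.

M = (0.00, 0.00) ✓; MH at -41.70° ✓; |MH| = 8.700 ✓; ∠MHC = 143.2° ✓; |HC| = 20.90 ✓; ∠HCP = 131.5° ✓; |CP| = 8.800 ✓; ∠CPB = 105.3° ✓; |PB| = 13.50 ✓; ∠PBR = 81.70° ✓; |BR| = 21.40 ✓; ∠(BR, RW) = 90.00° ✓; |RW| = 25.00 ✗.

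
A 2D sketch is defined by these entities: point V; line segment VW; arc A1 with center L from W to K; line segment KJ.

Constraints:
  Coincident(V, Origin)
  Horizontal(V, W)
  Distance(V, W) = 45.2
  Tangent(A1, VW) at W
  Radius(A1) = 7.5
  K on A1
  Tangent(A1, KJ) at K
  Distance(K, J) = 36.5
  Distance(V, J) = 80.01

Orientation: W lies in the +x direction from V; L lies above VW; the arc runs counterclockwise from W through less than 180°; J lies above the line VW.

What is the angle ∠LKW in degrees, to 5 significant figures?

63.772°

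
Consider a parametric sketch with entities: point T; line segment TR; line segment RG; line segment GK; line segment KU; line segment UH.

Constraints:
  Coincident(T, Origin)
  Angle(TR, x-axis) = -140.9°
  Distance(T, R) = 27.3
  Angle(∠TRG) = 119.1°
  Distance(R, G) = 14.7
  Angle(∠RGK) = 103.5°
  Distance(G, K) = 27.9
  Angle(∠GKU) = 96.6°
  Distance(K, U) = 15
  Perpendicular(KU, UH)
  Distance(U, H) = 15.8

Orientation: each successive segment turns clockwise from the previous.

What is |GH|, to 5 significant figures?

21.759

∠GKU = 96.6° gives KU at -1.7000° from the x-axis; with |KU| = 15.0, U = (-15.814, 15.404). The perpendicularity gives UH at right angles to KU, so UH runs at -91.700°; with |UH| = 15.8, H = (-16.283, -0.38861). Then |GH| = |H − G| = 21.759.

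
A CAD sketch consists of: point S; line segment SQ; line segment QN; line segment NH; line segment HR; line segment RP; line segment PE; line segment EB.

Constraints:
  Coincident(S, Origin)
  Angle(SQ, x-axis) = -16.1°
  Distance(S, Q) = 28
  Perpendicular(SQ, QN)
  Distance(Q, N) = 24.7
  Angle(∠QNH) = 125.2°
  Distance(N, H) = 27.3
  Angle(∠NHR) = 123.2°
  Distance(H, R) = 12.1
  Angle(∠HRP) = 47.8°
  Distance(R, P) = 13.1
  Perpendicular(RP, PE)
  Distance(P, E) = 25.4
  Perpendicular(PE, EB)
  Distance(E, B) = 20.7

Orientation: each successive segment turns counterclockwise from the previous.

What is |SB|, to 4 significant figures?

62.14

S is at the origin; SQ runs at -16.1° with length 28.0, so Q = (26.90, -7.765). SQ is perpendicular to QN, so QN runs at 73.90°; with |QN| = 24.7, N = (33.75, 15.97). ∠QNH = 125.2° gives NH at 128.7° from the x-axis; with |NH| = 27.3, H = (16.68, 37.27). ∠NHR = 123.2° gives HR at -174.5° from the x-axis; with |HR| = 12.1, R = (4.638, 36.11). ∠HRP = 47.8° gives RP at -42.30° from the x-axis; with |RP| = 13.1, P = (14.33, 27.30). The perpendicularity gives PE at right angles to RP, so PE runs at 47.70°; with |PE| = 25.4, E = (31.42, 46.08). The perpendicularity gives EB at right angles to PE, so EB runs at 137.7°; with |EB| = 20.7, B = (16.11, 60.01). Then |SB| = |B − S| = 62.14.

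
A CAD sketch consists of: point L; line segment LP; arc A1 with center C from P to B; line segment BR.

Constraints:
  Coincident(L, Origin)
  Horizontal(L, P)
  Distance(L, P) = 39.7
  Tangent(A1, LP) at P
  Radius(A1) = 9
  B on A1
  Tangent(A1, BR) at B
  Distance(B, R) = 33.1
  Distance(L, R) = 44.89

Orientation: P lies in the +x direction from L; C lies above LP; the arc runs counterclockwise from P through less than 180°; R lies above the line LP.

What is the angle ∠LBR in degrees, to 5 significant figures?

63.421°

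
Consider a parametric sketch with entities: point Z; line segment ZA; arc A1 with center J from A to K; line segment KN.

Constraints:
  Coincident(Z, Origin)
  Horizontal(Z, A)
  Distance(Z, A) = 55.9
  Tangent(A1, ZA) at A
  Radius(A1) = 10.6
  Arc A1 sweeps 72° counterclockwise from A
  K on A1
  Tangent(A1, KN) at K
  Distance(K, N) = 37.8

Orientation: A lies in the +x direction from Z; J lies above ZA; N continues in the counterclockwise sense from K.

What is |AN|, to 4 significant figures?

48.44

Z is at the origin; ZA is horizontal with |ZA| = 55.9 and A on the +x side, so A = (55.90, 0.000). A1 meets ZA tangentially, so JA is at right angles to ZA, so J = A + (0, 10.6) = (55.90, 10.60). On A1, A sits at bearing -90° from J; a 72° counterclockwise sweep puts K at bearing -18°, so K = J + 10.6·(cos -18°, sin -18°) = (65.98, 7.324). Tangency of A1 to KN means the radius JK is perpendicular to KN, so KN runs along (−sin -18°, cos -18°); with |KN| = 37.8, N = (77.66, 43.27). Then |AN| = |N − A| = 48.44.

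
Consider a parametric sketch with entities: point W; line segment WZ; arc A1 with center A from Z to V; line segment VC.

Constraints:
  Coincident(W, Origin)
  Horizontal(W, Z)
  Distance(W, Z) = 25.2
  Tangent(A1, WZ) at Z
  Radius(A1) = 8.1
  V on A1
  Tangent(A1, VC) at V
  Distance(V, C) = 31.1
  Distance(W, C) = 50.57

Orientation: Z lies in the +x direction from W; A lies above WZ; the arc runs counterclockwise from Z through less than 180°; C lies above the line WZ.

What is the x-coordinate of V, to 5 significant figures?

33.285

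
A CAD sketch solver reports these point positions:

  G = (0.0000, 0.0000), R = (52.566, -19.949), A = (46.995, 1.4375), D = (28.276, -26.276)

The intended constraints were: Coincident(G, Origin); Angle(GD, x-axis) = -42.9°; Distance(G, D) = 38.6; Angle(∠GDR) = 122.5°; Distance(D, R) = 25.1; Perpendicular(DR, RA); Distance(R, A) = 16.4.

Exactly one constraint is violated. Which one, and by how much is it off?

Distance(R, A) = 16.4 — off by 5.70.

G = (0.00, 0.00) ✓; GD at -42.90° ✓; |GD| = 38.60 ✓; ∠GDR = 122.5° ✓; |DR| = 25.10 ✓; ∠(DR, RA) = 90.00° ✓; |RA| = 22.10 ✗.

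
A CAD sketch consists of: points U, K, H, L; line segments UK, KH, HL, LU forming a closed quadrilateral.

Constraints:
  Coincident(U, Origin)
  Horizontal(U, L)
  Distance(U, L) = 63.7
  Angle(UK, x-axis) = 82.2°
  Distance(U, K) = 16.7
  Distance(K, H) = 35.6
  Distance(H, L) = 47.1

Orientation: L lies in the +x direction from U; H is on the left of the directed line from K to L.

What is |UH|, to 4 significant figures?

48.00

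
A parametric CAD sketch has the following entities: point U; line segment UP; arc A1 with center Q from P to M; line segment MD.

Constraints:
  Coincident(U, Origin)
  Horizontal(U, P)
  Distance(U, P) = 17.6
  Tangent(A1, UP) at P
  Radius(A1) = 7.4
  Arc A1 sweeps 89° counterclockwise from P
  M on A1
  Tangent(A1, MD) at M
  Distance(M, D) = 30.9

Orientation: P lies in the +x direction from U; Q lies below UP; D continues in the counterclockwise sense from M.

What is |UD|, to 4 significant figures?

39.37

On A1, P sits at bearing 90° from Q; an 89° counterclockwise sweep puts M at bearing 179°, so M = Q + 7.4·(cos 179°, sin 179°) = (10.20, -7.271). Since A1 is tangent to MD there, QM ⟂ MD, so MD runs along (−sin 179°, cos 179°); with |MD| = 30.9, D = (9.662, -38.17). Then |UD| = |D − U| = 39.37.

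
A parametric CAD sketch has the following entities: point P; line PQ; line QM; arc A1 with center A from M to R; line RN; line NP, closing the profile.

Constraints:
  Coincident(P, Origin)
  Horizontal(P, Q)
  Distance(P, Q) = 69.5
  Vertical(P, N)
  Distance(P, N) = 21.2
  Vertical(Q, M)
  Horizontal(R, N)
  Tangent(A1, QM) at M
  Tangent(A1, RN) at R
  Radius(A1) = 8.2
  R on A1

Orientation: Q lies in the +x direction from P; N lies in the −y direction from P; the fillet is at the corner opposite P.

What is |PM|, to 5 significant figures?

70.705

P is at the origin; P and Q share the same y with |PQ| = 69.5 and Q on the +x side, so Q = (69.500, 0.0000). P and N share the same x with |PN| = 21.2 and N on the −y side, so N = (0.0000, -21.200). The virtual corner opposite P is at (69.500, -21.200). The tangent condition forces AM to be normal to QM and the tangent condition forces AR to be normal to RN, with radius 8.2, so the center A sits 8.2 in from both sides at A = (61.300, -13.000). That places the tangent points at M = (69.500, -13.000) on QM and R = (61.300, -21.200) on RN. Then |PM| = |M − P| = 70.705.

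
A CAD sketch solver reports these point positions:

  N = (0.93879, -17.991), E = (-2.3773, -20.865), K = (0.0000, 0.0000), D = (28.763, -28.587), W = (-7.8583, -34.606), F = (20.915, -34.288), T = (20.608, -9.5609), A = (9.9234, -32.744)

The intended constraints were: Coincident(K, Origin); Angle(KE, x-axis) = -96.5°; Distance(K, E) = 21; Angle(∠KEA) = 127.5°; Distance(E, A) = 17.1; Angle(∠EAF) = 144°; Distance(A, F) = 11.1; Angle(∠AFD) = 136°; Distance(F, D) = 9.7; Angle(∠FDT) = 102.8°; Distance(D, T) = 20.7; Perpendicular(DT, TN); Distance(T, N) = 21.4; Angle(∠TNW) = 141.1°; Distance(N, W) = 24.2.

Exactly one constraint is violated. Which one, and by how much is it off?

Distance(N, W) = 24.2 — off by 5.40.

K = (0.00, 0.00) ✓; KE at -96.50° ✓; |KE| = 21.00 ✓; ∠KEA = 127.5° ✓; |EA| = 17.10 ✓; ∠EAF = 144.0° ✓; |AF| = 11.10 ✓; ∠AFD = 136.0° ✓; |FD| = 9.700 ✓; ∠FDT = 102.8° ✓; |DT| = 20.70 ✓; ∠(DT, TN) = 90.00° ✓; |TN| = 21.40 ✓; ∠TNW = 141.1° ✓; |NW| = 18.80 ✗.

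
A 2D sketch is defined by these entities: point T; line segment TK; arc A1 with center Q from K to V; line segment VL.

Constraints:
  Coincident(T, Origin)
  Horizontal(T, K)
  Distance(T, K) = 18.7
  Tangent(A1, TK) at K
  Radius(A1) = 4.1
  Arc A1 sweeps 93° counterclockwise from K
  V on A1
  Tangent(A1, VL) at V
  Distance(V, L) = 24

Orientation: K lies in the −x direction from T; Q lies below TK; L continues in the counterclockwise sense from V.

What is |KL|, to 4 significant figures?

28.42

T is at the origin; TK is horizontal with |TK| = 18.7 and K on the −x side, so K = (-18.70, 0.000). Since A1 is tangent to TK there, QK ⟂ TK, so Q = K + (0, -4.1) = (-18.70, -4.100). On A1, K sits at bearing 90° from Q; a 93° counterclockwise sweep puts V at bearing 183°, so V = Q + 4.1·(cos 183°, sin 183°) = (-22.79, -4.315). Since A1 is tangent to VL there, QV ⟂ VL, so VL runs along (−sin 183°, cos 183°); with |VL| = 24.0, L = (-21.54, -28.28). Then |KL| = |L − K| = 28.42.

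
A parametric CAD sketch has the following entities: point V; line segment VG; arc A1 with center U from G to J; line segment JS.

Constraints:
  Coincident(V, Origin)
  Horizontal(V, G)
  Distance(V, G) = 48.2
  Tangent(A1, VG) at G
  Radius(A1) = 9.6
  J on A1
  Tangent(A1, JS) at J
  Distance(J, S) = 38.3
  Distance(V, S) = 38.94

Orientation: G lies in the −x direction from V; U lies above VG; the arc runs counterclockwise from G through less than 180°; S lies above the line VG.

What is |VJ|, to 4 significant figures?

40.67

Checks: |UJ| = 9.600 ✓; ∠(UJ, JS) = 90.00° ✓; |JS| = 38.30 ✓; |VS| = 38.94 ✓.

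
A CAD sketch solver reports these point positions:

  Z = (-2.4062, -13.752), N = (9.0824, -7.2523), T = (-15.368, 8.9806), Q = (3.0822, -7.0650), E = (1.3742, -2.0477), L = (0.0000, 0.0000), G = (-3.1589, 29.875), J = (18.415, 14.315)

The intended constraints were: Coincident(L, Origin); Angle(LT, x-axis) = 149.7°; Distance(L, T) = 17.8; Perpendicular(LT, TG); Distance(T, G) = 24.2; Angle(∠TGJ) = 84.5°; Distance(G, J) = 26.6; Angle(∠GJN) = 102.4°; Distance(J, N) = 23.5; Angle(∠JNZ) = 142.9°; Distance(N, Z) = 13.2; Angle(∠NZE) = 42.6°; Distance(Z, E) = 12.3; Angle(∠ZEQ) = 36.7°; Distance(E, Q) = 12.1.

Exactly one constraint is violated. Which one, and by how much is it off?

Distance(E, Q) = 12.1 — off by 6.80.

L = (0.00, 0.00) ✓; LT at 149.7° ✓; |LT| = 17.80 ✓; ∠(LT, TG) = 90.00° ✓; |TG| = 24.20 ✓; ∠TGJ = 84.50° ✓; |GJ| = 26.60 ✓; ∠GJN = 102.4° ✓; |JN| = 23.50 ✓; ∠JNZ = 142.9° ✓; |NZ| = 13.20 ✓; ∠NZE = 42.60° ✓; |ZE| = 12.30 ✓; ∠ZEQ = 36.70° ✓; |EQ| = 5.300 ✗.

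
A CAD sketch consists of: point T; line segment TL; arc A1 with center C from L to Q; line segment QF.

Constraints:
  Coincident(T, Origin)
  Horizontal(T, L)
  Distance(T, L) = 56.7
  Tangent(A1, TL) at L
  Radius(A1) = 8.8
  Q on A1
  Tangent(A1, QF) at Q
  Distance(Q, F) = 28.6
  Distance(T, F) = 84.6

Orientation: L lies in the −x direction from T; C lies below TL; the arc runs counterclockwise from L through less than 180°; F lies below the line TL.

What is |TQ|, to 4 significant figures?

64.12

Checks: |CQ| = 8.800 ✓; ∠(CQ, QF) = 90.00° ✓; |QF| = 28.60 ✓; |TF| = 84.60 ✓.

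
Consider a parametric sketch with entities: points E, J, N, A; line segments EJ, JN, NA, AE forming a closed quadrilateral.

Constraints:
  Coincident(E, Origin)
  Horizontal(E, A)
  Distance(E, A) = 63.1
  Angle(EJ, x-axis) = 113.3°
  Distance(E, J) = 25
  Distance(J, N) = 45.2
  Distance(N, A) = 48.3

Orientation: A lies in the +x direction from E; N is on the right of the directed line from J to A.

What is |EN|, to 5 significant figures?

21.545

E is at the origin; E and A share the same y with |EA| = 63.1 and A in +x, so A = (63.1, 0). EJ runs at 113.3° with |EJ| = 25.0, so J = (-9.8886, 22.961). N is determined by |JN| = 45.2 and |NA| = 48.3 together: it lies at the intersection of circle(J, 45.2) and circle(A, 48.3). With |JA| = 76.515, the foot of the radical line on JA is 36.363 from J and the perpendicular offset is √(45.2² − 36.363²) = 26.847. Taking the right-of-JA solution: N = (16.743, -13.560).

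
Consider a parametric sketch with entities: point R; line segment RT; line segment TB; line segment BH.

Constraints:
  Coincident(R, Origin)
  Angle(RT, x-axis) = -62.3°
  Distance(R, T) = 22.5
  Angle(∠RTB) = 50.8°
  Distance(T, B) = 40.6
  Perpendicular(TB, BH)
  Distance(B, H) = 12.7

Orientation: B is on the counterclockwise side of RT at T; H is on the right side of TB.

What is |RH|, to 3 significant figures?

40.1

∠RTB = 50.8°, so TB runs at -62.3° + (180° − 50.8°) = 66.9° from the x-axis; with |TB| = 40.6, B = T + 40.6·(cos 66.9°, sin 66.9°) = (26.4, 17.4). TB is perpendicular to BH; with |BH| = 12.7 on the right of TB, H = B + 12.7·(0.920, -0.392) = (38.1, 12.4). Then |RH| = |H − R| = 40.1.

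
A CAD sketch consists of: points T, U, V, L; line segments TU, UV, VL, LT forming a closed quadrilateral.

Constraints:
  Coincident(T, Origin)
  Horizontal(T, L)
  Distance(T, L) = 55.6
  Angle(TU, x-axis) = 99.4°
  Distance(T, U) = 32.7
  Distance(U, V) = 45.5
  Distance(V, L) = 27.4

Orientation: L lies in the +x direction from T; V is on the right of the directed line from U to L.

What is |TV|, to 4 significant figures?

28.29

Checks: |UV| = 45.50 ✓; |VL| = 27.40 ✓.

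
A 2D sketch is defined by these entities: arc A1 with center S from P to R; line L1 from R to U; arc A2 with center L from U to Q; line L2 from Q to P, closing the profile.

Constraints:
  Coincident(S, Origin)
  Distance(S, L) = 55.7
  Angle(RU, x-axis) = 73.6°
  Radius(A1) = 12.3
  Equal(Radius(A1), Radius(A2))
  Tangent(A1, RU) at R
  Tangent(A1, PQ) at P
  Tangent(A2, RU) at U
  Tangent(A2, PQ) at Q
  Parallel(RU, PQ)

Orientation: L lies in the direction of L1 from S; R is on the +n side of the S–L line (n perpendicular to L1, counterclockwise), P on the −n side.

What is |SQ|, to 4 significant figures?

57.04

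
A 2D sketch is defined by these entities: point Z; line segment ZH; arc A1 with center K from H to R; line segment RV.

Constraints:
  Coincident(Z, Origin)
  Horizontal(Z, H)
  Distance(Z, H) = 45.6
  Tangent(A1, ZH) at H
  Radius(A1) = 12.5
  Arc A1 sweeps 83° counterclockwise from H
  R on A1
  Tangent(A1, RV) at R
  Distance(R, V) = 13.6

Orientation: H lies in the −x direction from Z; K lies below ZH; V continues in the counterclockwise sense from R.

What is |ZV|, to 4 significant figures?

64.49

Z is at the origin; Z and H share the same y with |ZH| = 45.6 and H on the −x side, so H = (-45.60, 0.000). Since A1 is tangent to ZH there, KH ⟂ ZH, so K = H + (0, -12.5) = (-45.60, -12.50). On A1, H sits at bearing 90° from K; an 83° counterclockwise sweep puts R at bearing 173°, so R = K + 12.5·(cos 173°, sin 173°) = (-58.01, -10.98). Tangency of A1 to RV means the radius KR is perpendicular to RV, so RV runs along (−sin 173°, cos 173°); with |RV| = 13.6, V = (-59.66, -24.48). Then |ZV| = |V − Z| = 64.49.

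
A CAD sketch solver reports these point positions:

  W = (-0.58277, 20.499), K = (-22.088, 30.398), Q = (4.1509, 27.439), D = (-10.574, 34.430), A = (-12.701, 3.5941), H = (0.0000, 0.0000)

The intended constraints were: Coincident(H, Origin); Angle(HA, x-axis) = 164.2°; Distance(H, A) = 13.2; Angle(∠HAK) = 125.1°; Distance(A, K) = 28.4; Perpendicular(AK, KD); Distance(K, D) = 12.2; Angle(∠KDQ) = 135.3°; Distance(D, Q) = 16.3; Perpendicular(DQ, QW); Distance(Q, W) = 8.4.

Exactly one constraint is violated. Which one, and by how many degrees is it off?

Perpendicular(DQ, QW) — off by 8.90°.

H = (0.00, 0.00) ✓; HA at 164.2° ✓; |HA| = 13.20 ✓; ∠HAK = 125.1° ✓; |AK| = 28.40 ✓; ∠(AK, KD) = 90.00° ✓; |KD| = 12.20 ✓; ∠KDQ = 135.3° ✓; |DQ| = 16.30 ✓; ∠(DQ, QW) = 98.90° ✗; |QW| = 8.401 ✓.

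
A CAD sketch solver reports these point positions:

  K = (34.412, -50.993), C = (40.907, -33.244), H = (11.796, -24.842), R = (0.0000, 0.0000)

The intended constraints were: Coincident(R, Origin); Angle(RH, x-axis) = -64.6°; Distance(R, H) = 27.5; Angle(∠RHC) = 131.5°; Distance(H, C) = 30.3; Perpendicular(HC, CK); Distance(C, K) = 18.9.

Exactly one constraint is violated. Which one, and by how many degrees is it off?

Perpendicular(HC, CK) — off by 4.00°.

R = (0.00, 0.00) ✓; RH at -64.60° ✓; |RH| = 27.50 ✓; ∠RHC = 131.5° ✓; |HC| = 30.30 ✓; ∠(HC, CK) = 94.00° ✗; |CK| = 18.90 ✓.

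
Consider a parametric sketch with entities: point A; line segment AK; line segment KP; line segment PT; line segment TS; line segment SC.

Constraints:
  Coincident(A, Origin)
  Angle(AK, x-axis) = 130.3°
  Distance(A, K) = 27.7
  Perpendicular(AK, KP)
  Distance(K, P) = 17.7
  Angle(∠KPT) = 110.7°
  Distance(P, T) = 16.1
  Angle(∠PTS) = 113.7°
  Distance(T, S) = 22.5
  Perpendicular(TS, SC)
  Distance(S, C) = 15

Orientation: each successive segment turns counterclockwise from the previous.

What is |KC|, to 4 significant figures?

20.34

∠PTS = 113.7° gives TS at -4.100° from the x-axis; with |TS| = 22.5, S = (-3.572, -7.098). The perpendicularity gives SC at right angles to TS, so SC runs at 85.90°; with |SC| = 15.0, C = (-2.500, 7.864). Then |KC| = |C − K| = 20.34.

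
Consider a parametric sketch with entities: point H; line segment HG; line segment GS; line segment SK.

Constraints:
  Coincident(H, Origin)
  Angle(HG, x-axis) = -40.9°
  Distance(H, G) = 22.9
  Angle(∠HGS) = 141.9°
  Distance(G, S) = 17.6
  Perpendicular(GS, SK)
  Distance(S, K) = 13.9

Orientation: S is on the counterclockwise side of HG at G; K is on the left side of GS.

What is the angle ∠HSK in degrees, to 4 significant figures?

68.36°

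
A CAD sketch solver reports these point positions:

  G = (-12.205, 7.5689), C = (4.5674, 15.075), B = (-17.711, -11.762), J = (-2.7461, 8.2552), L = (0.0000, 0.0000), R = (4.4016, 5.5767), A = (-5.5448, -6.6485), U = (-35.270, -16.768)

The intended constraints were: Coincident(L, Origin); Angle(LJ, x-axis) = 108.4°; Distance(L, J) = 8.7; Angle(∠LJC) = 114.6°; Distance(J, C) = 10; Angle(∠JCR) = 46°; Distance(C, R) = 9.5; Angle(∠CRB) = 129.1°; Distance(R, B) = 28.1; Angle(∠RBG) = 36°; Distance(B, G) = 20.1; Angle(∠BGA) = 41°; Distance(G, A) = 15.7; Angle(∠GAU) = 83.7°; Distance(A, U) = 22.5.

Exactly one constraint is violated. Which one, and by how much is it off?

Distance(A, U) = 22.5 — off by 8.90.

L = (0.00, 0.00) ✓; LJ at 108.4° ✓; |LJ| = 8.700 ✓; ∠LJC = 114.6° ✓; |JC| = 10.00 ✓; ∠JCR = 46.00° ✓; |CR| = 9.500 ✓; ∠CRB = 129.1° ✓; |RB| = 28.10 ✓; ∠RBG = 36.00° ✓; |BG| = 20.10 ✓; ∠BGA = 41.00° ✓; |GA| = 15.70 ✓; ∠GAU = 83.70° ✓; |AU| = 31.40 ✗.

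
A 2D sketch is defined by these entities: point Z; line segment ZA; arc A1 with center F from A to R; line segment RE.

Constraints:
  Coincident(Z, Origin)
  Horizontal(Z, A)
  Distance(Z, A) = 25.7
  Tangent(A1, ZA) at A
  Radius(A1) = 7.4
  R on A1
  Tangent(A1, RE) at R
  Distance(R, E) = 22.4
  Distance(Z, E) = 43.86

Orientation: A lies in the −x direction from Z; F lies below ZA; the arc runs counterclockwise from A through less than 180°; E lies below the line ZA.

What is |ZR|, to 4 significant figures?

34.00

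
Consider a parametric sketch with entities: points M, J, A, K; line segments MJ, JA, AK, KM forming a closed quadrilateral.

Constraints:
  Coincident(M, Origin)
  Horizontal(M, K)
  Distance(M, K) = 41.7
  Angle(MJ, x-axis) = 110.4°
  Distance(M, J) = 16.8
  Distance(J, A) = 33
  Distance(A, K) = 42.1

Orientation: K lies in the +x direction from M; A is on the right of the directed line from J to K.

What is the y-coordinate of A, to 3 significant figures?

-16.1

Checks: MJ at 110.4° ✓; |JA| = 33.00 ✓; |AK| = 42.10 ✓.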